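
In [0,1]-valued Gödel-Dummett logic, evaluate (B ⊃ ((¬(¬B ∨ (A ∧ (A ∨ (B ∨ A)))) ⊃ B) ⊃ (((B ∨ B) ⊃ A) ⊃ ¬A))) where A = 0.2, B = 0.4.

0.00

¬B: Gödel ¬ of 0.4 = 0 (operand ≠ 0)
(B ∨ A) = max(0.4, 0.2) = 0.4
(A ∨ (B ∨ A)) = max(0.2, 0.4) = 0.4
(A ∧ (A ∨ (B ∨ A))) = min(0.2, 0.4) = 0.2
(¬B ∨ (A ∧ (A ∨ (B ∨ A)))) = max(0, 0.2) = 0.2
¬(¬B ∨ (A ∧ (A ∨ (B ∨ A)))): Gödel ¬ of 0.2 = 0 (operand ≠ 0)
(¬(¬B ∨ (A ∧ (A ∨ (B ∨ A)))) ⊃ B): 0 ≤ 0.4, so result = 1
(B ∨ B) = max(0.4, 0.4) = 0.4
((B ∨ B) ⊃ A): 0.4 > 0.2, so result = 0.2
¬A: Gödel ¬ of 0.2 = 0 (operand ≠ 0)
(((B ∨ B) ⊃ A) ⊃ ¬A): 0.2 > 0, so result = 0
((¬(¬B ∨ (A ∧ (A ∨ (B ∨ A)))) ⊃ B) ⊃ (((B ∨ B) ⊃ A) ⊃ ¬A)): 1 > 0, so result = 0
(B ⊃ ((¬(¬B ∨ (A ∧ (A ∨ (B ∨ A)))) ⊃ B) ⊃ (((B ∨ B) ⊃ A) ⊃ ¬A))): 0.4 > 0, so result = 0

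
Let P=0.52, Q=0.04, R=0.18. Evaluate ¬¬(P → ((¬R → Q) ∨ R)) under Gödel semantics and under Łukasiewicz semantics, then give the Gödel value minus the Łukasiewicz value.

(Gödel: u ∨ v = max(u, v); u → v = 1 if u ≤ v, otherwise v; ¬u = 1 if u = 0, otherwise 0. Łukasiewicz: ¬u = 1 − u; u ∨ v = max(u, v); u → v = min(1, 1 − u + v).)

Gödel evaluation:
  ¬R: Gödel ¬ of 0.18 = 0 (operand ≠ 0)
  (¬R → Q): 0 ≤ 0.04, so result = 1
  ((¬R → Q) ∨ R) = max(1, 0.18) = 1
  (P → ((¬R → Q) ∨ R)): 0.52 ≤ 1, so result = 1
  ¬(P → ((¬R → Q) ∨ R)): Gödel ¬ of 1 = 0 (operand ≠ 0)
  ¬¬(P → ((¬R → Q) ∨ R)): Gödel ¬ of 0 = 1 (operand is 0)
  Gödel value = 1
Łukasiewicz evaluation:
  ¬R: Łukasiewicz ¬ gives 1 − 0.18 = 0.82
  (¬R → Q): min(1, 1 − 0.82 + 0.04) = 0.22
  ((¬R → Q) ∨ R) = max(0.22, 0.18) = 0.22
  (P → ((¬R → Q) ∨ R)): min(1, 1 − 0.52 + 0.22) = 0.7
  ¬(P → ((¬R → Q) ∨ R)): Łukasiewicz ¬ gives 1 − 0.7 = 0.3
  ¬¬(P → ((¬R → Q) ∨ R)): Łukasiewicz ¬ gives 1 − 0.3 = 0.7
  Łukasiewicz value = 0.7
Difference: 1 − 0.7 = 0.30

0.30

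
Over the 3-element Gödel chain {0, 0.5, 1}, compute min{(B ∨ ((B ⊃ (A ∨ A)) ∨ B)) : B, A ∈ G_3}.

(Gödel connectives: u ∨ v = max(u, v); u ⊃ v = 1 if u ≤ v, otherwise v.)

The minimum is attained at B = 0.5, A = 0:
  (A ∨ A) = max(0, 0) = 0
  (B ⊃ (A ∨ A)): 0.5 > 0, so result = 0
  ((B ⊃ (A ∨ A)) ∨ B) = max(0, 0.5) = 0.5
  (B ∨ ((B ⊃ (A ∨ A)) ∨ B)) = max(0.5, 0.5) = 0.5
Checking all 9 assignments confirms none give a value below 0.50.

0.50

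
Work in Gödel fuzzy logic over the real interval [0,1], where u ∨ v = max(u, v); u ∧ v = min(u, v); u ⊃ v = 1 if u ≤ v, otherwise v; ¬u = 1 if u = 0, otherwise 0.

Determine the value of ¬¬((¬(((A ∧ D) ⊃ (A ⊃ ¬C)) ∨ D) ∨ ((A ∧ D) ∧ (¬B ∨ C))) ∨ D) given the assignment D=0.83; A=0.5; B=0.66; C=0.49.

1.00

(A ∧ D) = min(0.5, 0.83) = 0.5
¬C: Gödel ¬ of 0.49 = 0 (operand ≠ 0)
(A ⊃ ¬C): 0.5 > 0, so result = 0
((A ∧ D) ⊃ (A ⊃ ¬C)): 0.5 > 0, so result = 0
(((A ∧ D) ⊃ (A ⊃ ¬C)) ∨ D) = max(0, 0.83) = 0.83
¬(((A ∧ D) ⊃ (A ⊃ ¬C)) ∨ D): Gödel ¬ of 0.83 = 0 (operand ≠ 0)
(A ∧ D) = min(0.5, 0.83) = 0.5
¬B: Gödel ¬ of 0.66 = 0 (operand ≠ 0)
(¬B ∨ C) = max(0, 0.49) = 0.49
((A ∧ D) ∧ (¬B ∨ C)) = min(0.5, 0.49) = 0.49
(¬(((A ∧ D) ⊃ (A ⊃ ¬C)) ∨ D) ∨ ((A ∧ D) ∧ (¬B ∨ C))) = max(0, 0.49) = 0.49
((¬(((A ∧ D) ⊃ (A ⊃ ¬C)) ∨ D) ∨ ((A ∧ D) ∧ (¬B ∨ C))) ∨ D) = max(0.49, 0.83) = 0.83
¬((¬(((A ∧ D) ⊃ (A ⊃ ¬C)) ∨ D) ∨ ((A ∧ D) ∧ (¬B ∨ C))) ∨ D): Gödel ¬ of 0.83 = 0 (operand ≠ 0)
¬¬((¬(((A ∧ D) ⊃ (A ⊃ ¬C)) ∨ D) ∨ ((A ∧ D) ∧ (¬B ∨ C))) ∨ D): Gödel ¬ of 0 = 1 (operand is 0)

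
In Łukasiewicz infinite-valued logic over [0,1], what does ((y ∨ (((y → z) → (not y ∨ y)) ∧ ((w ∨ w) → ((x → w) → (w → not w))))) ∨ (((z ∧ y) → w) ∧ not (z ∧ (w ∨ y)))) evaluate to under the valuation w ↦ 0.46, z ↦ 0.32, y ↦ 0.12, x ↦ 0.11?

0.88

(y → z): min(1, 1 − 0.12 + 0.32) = 1
not y: Łukasiewicz ¬ gives 1 − 0.12 = 0.88
(not y ∨ y) = max(0.88, 0.12) = 0.88
((y → z) → (not y ∨ y)): min(1, 1 − 1 + 0.88) = 0.88
(w ∨ w) = max(0.46, 0.46) = 0.46
(x → w): min(1, 1 − 0.11 + 0.46) = 1
not w: Łukasiewicz ¬ gives 1 − 0.46 = 0.54
(w → not w): min(1, 1 − 0.46 + 0.54) = 1
((x → w) → (w → not w)): min(1, 1 − 1 + 1) = 1
((w ∨ w) → ((x → w) → (w → not w))): min(1, 1 − 0.46 + 1) = 1
(((y → z) → (not y ∨ y)) ∧ ((w ∨ w) → ((x → w) → (w → not w)))) = min(0.88, 1) = 0.88
(y ∨ (((y → z) → (not y ∨ y)) ∧ ((w ∨ w) → ((x → w) → (w → not w))))) = max(0.12, 0.88) = 0.88
(z ∧ y) = min(0.32, 0.12) = 0.12
((z ∧ y) → w): min(1, 1 − 0.12 + 0.46) = 1
(w ∨ y) = max(0.46, 0.12) = 0.46
(z ∧ (w ∨ y)) = min(0.32, 0.46) = 0.32
not (z ∧ (w ∨ y)): Łukasiewicz ¬ gives 1 − 0.32 = 0.68
(((z ∧ y) → w) ∧ not (z ∧ (w ∨ y))) = min(1, 0.68) = 0.68
((y ∨ (((y → z) → (not y ∨ y)) ∧ ((w ∨ w) → ((x → w) → (w → not w))))) ∨ (((z ∧ y) → w) ∧ not (z ∧ (w ∨ y)))) = max(0.88, 0.68) = 0.88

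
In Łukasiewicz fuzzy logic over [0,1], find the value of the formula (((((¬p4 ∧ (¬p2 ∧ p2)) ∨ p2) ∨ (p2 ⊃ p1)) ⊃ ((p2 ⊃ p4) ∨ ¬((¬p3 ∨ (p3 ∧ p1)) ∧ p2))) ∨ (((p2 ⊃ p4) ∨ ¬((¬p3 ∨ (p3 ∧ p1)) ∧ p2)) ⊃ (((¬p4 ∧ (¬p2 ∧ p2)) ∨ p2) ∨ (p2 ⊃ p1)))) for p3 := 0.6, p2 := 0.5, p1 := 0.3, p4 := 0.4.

1.00

¬p4: Łukasiewicz ¬ gives 1 − 0.4 = 0.6
¬p2: Łukasiewicz ¬ gives 1 − 0.5 = 0.5
(¬p2 ∧ p2) = min(0.5, 0.5) = 0.5
(¬p4 ∧ (¬p2 ∧ p2)) = min(0.6, 0.5) = 0.5
((¬p4 ∧ (¬p2 ∧ p2)) ∨ p2) = max(0.5, 0.5) = 0.5
(p2 ⊃ p1): min(1, 1 − 0.5 + 0.3) = 0.8
(((¬p4 ∧ (¬p2 ∧ p2)) ∨ p2) ∨ (p2 ⊃ p1)) = max(0.5, 0.8) = 0.8
(p2 ⊃ p4): min(1, 1 − 0.5 + 0.4) = 0.9
¬p3: Łukasiewicz ¬ gives 1 − 0.6 = 0.4
(p3 ∧ p1) = min(0.6, 0.3) = 0.3
(¬p3 ∨ (p3 ∧ p1)) = max(0.4, 0.3) = 0.4
((¬p3 ∨ (p3 ∧ p1)) ∧ p2) = min(0.4, 0.5) = 0.4
¬((¬p3 ∨ (p3 ∧ p1)) ∧ p2): Łukasiewicz ¬ gives 1 − 0.4 = 0.6
((p2 ⊃ p4) ∨ ¬((¬p3 ∨ (p3 ∧ p1)) ∧ p2)) = max(0.9, 0.6) = 0.9
((((¬p4 ∧ (¬p2 ∧ p2)) ∨ p2) ∨ (p2 ⊃ p1)) ⊃ ((p2 ⊃ p4) ∨ ¬((¬p3 ∨ (p3 ∧ p1)) ∧ p2))): min(1, 1 − 0.8 + 0.9) = 1
(p2 ⊃ p4): min(1, 1 − 0.5 + 0.4) = 0.9
¬p3: Łukasiewicz ¬ gives 1 − 0.6 = 0.4
(p3 ∧ p1) = min(0.6, 0.3) = 0.3
(¬p3 ∨ (p3 ∧ p1)) = max(0.4, 0.3) = 0.4
((¬p3 ∨ (p3 ∧ p1)) ∧ p2) = min(0.4, 0.5) = 0.4
¬((¬p3 ∨ (p3 ∧ p1)) ∧ p2): Łukasiewicz ¬ gives 1 − 0.4 = 0.6
((p2 ⊃ p4) ∨ ¬((¬p3 ∨ (p3 ∧ p1)) ∧ p2)) = max(0.9, 0.6) = 0.9
¬p4: Łukasiewicz ¬ gives 1 − 0.4 = 0.6
¬p2: Łukasiewicz ¬ gives 1 − 0.5 = 0.5
(¬p2 ∧ p2) = min(0.5, 0.5) = 0.5
(¬p4 ∧ (¬p2 ∧ p2)) = min(0.6, 0.5) = 0.5
((¬p4 ∧ (¬p2 ∧ p2)) ∨ p2) = max(0.5, 0.5) = 0.5
(p2 ⊃ p1): min(1, 1 − 0.5 + 0.3) = 0.8
(((¬p4 ∧ (¬p2 ∧ p2)) ∨ p2) ∨ (p2 ⊃ p1)) = max(0.5, 0.8) = 0.8
(((p2 ⊃ p4) ∨ ¬((¬p3 ∨ (p3 ∧ p1)) ∧ p2)) ⊃ (((¬p4 ∧ (¬p2 ∧ p2)) ∨ p2) ∨ (p2 ⊃ p1))): min(1, 1 − 0.9 + 0.8) = 0.9
(((((¬p4 ∧ (¬p2 ∧ p2)) ∨ p2) ∨ (p2 ⊃ p1)) ⊃ ((p2 ⊃ p4) ∨ ¬((¬p3 ∨ (p3 ∧ p1)) ∧ p2))) ∨ (((p2 ⊃ p4) ∨ ¬((¬p3 ∨ (p3 ∧ p1)) ∧ p2)) ⊃ (((¬p4 ∧ (¬p2 ∧ p2)) ∨ p2) ∨ (p2 ⊃ p1)))) = max(1, 0.9) = 1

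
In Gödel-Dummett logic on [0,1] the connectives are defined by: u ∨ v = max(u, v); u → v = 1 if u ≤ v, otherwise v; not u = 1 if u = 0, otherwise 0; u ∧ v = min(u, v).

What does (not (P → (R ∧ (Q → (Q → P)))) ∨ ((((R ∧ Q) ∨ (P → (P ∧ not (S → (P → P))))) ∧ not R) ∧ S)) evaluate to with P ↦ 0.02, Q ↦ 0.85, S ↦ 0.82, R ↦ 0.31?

(Q → P): 0.85 > 0.02, so result = 0.02
(Q → (Q → P)): 0.85 > 0.02, so result = 0.02
(R ∧ (Q → (Q → P))) = min(0.31, 0.02) = 0.02
(P → (R ∧ (Q → (Q → P)))): 0.02 ≤ 0.02, so result = 1
not (P → (R ∧ (Q → (Q → P)))): Gödel ¬ of 1 = 0 (operand ≠ 0)
(R ∧ Q) = min(0.31, 0.85) = 0.31
(P → P): 0.02 ≤ 0.02, so result = 1
(S → (P → P)): 0.82 ≤ 1, so result = 1
not (S → (P → P)): Gödel ¬ of 1 = 0 (operand ≠ 0)
(P ∧ not (S → (P → P))) = min(0.02, 0) = 0
(P → (P ∧ not (S → (P → P)))): 0.02 > 0, so result = 0
((R ∧ Q) ∨ (P → (P ∧ not (S → (P → P))))) = max(0.31, 0) = 0.31
not R: Gödel ¬ of 0.31 = 0 (operand ≠ 0)
(((R ∧ Q) ∨ (P → (P ∧ not (S → (P → P))))) ∧ not R) = min(0.31, 0) = 0
((((R ∧ Q) ∨ (P → (P ∧ not (S → (P → P))))) ∧ not R) ∧ S) = min(0, 0.82) = 0
(not (P → (R ∧ (Q → (Q → P)))) ∨ ((((R ∧ Q) ∨ (P → (P ∧ not (S → (P → P))))) ∧ not R) ∧ S)) = max(0, 0) = 0

0.00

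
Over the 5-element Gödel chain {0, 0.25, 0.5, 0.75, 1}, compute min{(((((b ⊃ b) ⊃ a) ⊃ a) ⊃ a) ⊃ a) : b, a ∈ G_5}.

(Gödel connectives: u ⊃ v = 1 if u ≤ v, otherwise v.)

Every assignment gives 1. For instance at b = 0, a = 0:
  (b ⊃ b): 0 ≤ 0, so result = 1
  ((b ⊃ b) ⊃ a): 1 > 0, so result = 0
  (((b ⊃ b) ⊃ a) ⊃ a): 0 ≤ 0, so result = 1
  ((((b ⊃ b) ⊃ a) ⊃ a) ⊃ a): 1 > 0, so result = 0
  (((((b ⊃ b) ⊃ a) ⊃ a) ⊃ a) ⊃ a): 0 ≤ 0, so result = 1
All 25 assignments give value 1 — the formula is a G_5-tautology.

1.00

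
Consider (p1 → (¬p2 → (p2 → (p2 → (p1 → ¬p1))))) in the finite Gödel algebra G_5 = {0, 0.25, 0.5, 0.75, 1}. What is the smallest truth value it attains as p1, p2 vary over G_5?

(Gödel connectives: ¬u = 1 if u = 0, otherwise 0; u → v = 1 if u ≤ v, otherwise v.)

Every assignment gives 1. For instance at p1 = 0, p2 = 0:
  ¬p2: Gödel ¬ of 0 = 1 (operand is 0)
  ¬p1: Gödel ¬ of 0 = 1 (operand is 0)
  (p1 → ¬p1): 0 ≤ 1, so result = 1
  (p2 → (p1 → ¬p1)): 0 ≤ 1, so result = 1
  (p2 → (p2 → (p1 → ¬p1))): 0 ≤ 1, so result = 1
  (¬p2 → (p2 → (p2 → (p1 → ¬p1)))): 1 ≤ 1, so result = 1
  (p1 → (¬p2 → (p2 → (p2 → (p1 → ¬p1))))): 0 ≤ 1, so result = 1
All 25 assignments give value 1 — the formula is a G_5-tautology.

1.00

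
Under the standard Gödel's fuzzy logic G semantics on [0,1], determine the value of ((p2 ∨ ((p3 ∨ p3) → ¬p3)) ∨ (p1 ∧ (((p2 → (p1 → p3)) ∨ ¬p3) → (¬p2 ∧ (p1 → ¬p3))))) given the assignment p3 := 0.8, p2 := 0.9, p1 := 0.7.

(p3 ∨ p3) = max(0.8, 0.8) = 0.8
¬p3: Gödel ¬ of 0.8 = 0 (operand ≠ 0)
((p3 ∨ p3) → ¬p3): 0.8 > 0, so result = 0
(p2 ∨ ((p3 ∨ p3) → ¬p3)) = max(0.9, 0) = 0.9
(p1 → p3): 0.7 ≤ 0.8, so result = 1
(p2 → (p1 → p3)): 0.9 ≤ 1, so result = 1
¬p3: Gödel ¬ of 0.8 = 0 (operand ≠ 0)
((p2 → (p1 → p3)) ∨ ¬p3) = max(1, 0) = 1
¬p2: Gödel ¬ of 0.9 = 0 (operand ≠ 0)
¬p3: Gödel ¬ of 0.8 = 0 (operand ≠ 0)
(p1 → ¬p3): 0.7 > 0, so result = 0
(¬p2 ∧ (p1 → ¬p3)) = min(0, 0) = 0
(((p2 → (p1 → p3)) ∨ ¬p3) → (¬p2 ∧ (p1 → ¬p3))): 1 > 0, so result = 0
(p1 ∧ (((p2 → (p1 → p3)) ∨ ¬p3) → (¬p2 ∧ (p1 → ¬p3)))) = min(0.7, 0) = 0
((p2 ∨ ((p3 ∨ p3) → ¬p3)) ∨ (p1 ∧ (((p2 → (p1 → p3)) ∨ ¬p3) → (¬p2 ∧ (p1 → ¬p3))))) = max(0.9, 0) = 0.9

0.90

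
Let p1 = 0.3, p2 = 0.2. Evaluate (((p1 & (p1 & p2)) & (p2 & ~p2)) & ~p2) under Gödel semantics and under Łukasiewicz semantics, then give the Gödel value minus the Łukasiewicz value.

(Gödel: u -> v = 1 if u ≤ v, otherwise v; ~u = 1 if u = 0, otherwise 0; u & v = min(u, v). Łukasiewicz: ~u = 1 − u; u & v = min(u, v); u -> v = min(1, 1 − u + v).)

Gödel evaluation:
  (p1 & p2) = min(0.3, 0.2) = 0.2
  (p1 & (p1 & p2)) = min(0.3, 0.2) = 0.2
  ~p2: Gödel ¬ of 0.2 = 0 (operand ≠ 0)
  (p2 & ~p2) = min(0.2, 0) = 0
  ((p1 & (p1 & p2)) & (p2 & ~p2)) = min(0.2, 0) = 0
  ~p2: Gödel ¬ of 0.2 = 0 (operand ≠ 0)
  (((p1 & (p1 & p2)) & (p2 & ~p2)) & ~p2) = min(0, 0) = 0
  Gödel value = 0
Łukasiewicz evaluation:
  (p1 & p2) = min(0.3, 0.2) = 0.2
  (p1 & (p1 & p2)) = min(0.3, 0.2) = 0.2
  ~p2: Łukasiewicz ¬ gives 1 − 0.2 = 0.8
  (p2 & ~p2) = min(0.2, 0.8) = 0.2
  ((p1 & (p1 & p2)) & (p2 & ~p2)) = min(0.2, 0.2) = 0.2
  ~p2: Łukasiewicz ¬ gives 1 − 0.2 = 0.8
  (((p1 & (p1 & p2)) & (p2 & ~p2)) & ~p2) = min(0.2, 0.8) = 0.2
  Łukasiewicz value = 0.2
Difference: 0 − 0.2 = -0.20

-0.20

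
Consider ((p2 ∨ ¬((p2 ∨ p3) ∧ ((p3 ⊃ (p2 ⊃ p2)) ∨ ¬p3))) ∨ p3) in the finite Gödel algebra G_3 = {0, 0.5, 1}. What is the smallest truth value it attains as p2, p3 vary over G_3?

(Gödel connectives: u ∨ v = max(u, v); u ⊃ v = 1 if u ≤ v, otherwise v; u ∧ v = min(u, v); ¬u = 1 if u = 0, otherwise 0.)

The minimum is attained at p2 = 0, p3 = 0.5:
  (p2 ∨ p3) = max(0, 0.5) = 0.5
  (p2 ⊃ p2): 0 ≤ 0, so result = 1
  (p3 ⊃ (p2 ⊃ p2)): 0.5 ≤ 1, so result = 1
  ¬p3: Gödel ¬ of 0.5 = 0 (operand ≠ 0)
  ((p3 ⊃ (p2 ⊃ p2)) ∨ ¬p3) = max(1, 0) = 1
  ((p2 ∨ p3) ∧ ((p3 ⊃ (p2 ⊃ p2)) ∨ ¬p3)) = min(0.5, 1) = 0.5
  ¬((p2 ∨ p3) ∧ ((p3 ⊃ (p2 ⊃ p2)) ∨ ¬p3)): Gödel ¬ of 0.5 = 0 (operand ≠ 0)
  (p2 ∨ ¬((p2 ∨ p3) ∧ ((p3 ⊃ (p2 ⊃ p2)) ∨ ¬p3))) = max(0, 0) = 0
  ((p2 ∨ ¬((p2 ∨ p3) ∧ ((p3 ⊃ (p2 ⊃ p2)) ∨ ¬p3))) ∨ p3) = max(0, 0.5) = 0.5
Checking all 9 assignments confirms none give a value below 0.50.

0.50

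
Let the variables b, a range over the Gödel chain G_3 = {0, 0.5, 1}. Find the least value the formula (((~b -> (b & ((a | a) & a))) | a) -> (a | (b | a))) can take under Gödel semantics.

0.50

The minimum is attained at b = 0.5, a = 0:
  ~b: Gödel ¬ of 0.5 = 0 (operand ≠ 0)
  (a | a) = max(0, 0) = 0
  ((a | a) & a) = min(0, 0) = 0
  (b & ((a | a) & a)) = min(0.5, 0) = 0
  (~b -> (b & ((a | a) & a))): 0 ≤ 0, so result = 1
  ((~b -> (b & ((a | a) & a))) | a) = max(1, 0) = 1
  (b | a) = max(0.5, 0) = 0.5
  (a | (b | a)) = max(0, 0.5) = 0.5
  (((~b -> (b & ((a | a) & a))) | a) -> (a | (b | a))): 1 > 0.5, so result = 0.5
Checking all 9 assignments confirms none give a value below 0.50.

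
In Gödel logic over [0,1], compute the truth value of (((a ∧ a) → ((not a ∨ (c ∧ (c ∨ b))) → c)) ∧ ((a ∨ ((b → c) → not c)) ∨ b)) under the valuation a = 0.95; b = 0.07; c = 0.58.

0.95

(a ∧ a) = min(0.95, 0.95) = 0.95
not a: Gödel ¬ of 0.95 = 0 (operand ≠ 0)
(c ∨ b) = max(0.58, 0.07) = 0.58
(c ∧ (c ∨ b)) = min(0.58, 0.58) = 0.58
(not a ∨ (c ∧ (c ∨ b))) = max(0, 0.58) = 0.58
((not a ∨ (c ∧ (c ∨ b))) → c): 0.58 ≤ 0.58, so result = 1
((a ∧ a) → ((not a ∨ (c ∧ (c ∨ b))) → c)): 0.95 ≤ 1, so result = 1
(b → c): 0.07 ≤ 0.58, so result = 1
not c: Gödel ¬ of 0.58 = 0 (operand ≠ 0)
((b → c) → not c): 1 > 0, so result = 0
(a ∨ ((b → c) → not c)) = max(0.95, 0) = 0.95
((a ∨ ((b → c) → not c)) ∨ b) = max(0.95, 0.07) = 0.95
(((a ∧ a) → ((not a ∨ (c ∧ (c ∨ b))) → c)) ∧ ((a ∨ ((b → c) → not c)) ∨ b)) = min(1, 0.95) = 0.95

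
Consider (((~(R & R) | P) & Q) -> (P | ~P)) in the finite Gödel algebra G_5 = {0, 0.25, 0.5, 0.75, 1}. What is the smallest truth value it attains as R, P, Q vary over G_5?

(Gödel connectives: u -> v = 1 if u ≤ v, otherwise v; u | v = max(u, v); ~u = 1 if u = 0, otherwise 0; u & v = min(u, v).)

The minimum is attained at R = 0, P = 0.25, Q = 0.5:
  (R & R) = min(0, 0) = 0
  ~(R & R): Gödel ¬ of 0 = 1 (operand is 0)
  (~(R & R) | P) = max(1, 0.25) = 1
  ((~(R & R) | P) & Q) = min(1, 0.5) = 0.5
  ~P: Gödel ¬ of 0.25 = 0 (operand ≠ 0)
  (P | ~P) = max(0.25, 0) = 0.25
  (((~(R & R) | P) & Q) -> (P | ~P)): 0.5 > 0.25, so result = 0.25
Checking all 125 assignments confirms none give a value below 0.25.

0.25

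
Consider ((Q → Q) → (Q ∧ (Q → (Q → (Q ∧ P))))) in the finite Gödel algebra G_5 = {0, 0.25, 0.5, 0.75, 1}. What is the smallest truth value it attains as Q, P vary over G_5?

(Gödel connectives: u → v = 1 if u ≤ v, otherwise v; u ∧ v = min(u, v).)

0.00

The minimum is attained at Q = 0, P = 0:
  (Q → Q): 0 ≤ 0, so result = 1
  (Q ∧ P) = min(0, 0) = 0
  (Q → (Q ∧ P)): 0 ≤ 0, so result = 1
  (Q → (Q → (Q ∧ P))): 0 ≤ 1, so result = 1
  (Q ∧ (Q → (Q → (Q ∧ P)))) = min(0, 1) = 0
  ((Q → Q) → (Q ∧ (Q → (Q → (Q ∧ P))))): 1 > 0, so result = 0
Checking all 25 assignments confirms none give a value below 0.00.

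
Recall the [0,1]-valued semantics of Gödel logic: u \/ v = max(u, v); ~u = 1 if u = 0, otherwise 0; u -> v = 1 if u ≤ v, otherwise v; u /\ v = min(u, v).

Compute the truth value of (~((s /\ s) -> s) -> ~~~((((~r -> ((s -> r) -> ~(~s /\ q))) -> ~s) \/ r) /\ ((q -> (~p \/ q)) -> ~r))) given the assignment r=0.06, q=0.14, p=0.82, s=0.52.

(s /\ s) = min(0.52, 0.52) = 0.52
((s /\ s) -> s): 0.52 ≤ 0.52, so result = 1
~((s /\ s) -> s): Gödel ¬ of 1 = 0 (operand ≠ 0)
~r: Gödel ¬ of 0.06 = 0 (operand ≠ 0)
(s -> r): 0.52 > 0.06, so result = 0.06
~s: Gödel ¬ of 0.52 = 0 (operand ≠ 0)
(~s /\ q) = min(0, 0.14) = 0
~(~s /\ q): Gödel ¬ of 0 = 1 (operand is 0)
((s -> r) -> ~(~s /\ q)): 0.06 ≤ 1, so result = 1
(~r -> ((s -> r) -> ~(~s /\ q))): 0 ≤ 1, so result = 1
~s: Gödel ¬ of 0.52 = 0 (operand ≠ 0)
((~r -> ((s -> r) -> ~(~s /\ q))) -> ~s): 1 > 0, so result = 0
(((~r -> ((s -> r) -> ~(~s /\ q))) -> ~s) \/ r) = max(0, 0.06) = 0.06
~p: Gödel ¬ of 0.82 = 0 (operand ≠ 0)
(~p \/ q) = max(0, 0.14) = 0.14
(q -> (~p \/ q)): 0.14 ≤ 0.14, so result = 1
~r: Gödel ¬ of 0.06 = 0 (operand ≠ 0)
((q -> (~p \/ q)) -> ~r): 1 > 0, so result = 0
((((~r -> ((s -> r) -> ~(~s /\ q))) -> ~s) \/ r) /\ ((q -> (~p \/ q)) -> ~r)) = min(0.06, 0) = 0
~((((~r -> ((s -> r) -> ~(~s /\ q))) -> ~s) \/ r) /\ ((q -> (~p \/ q)) -> ~r)): Gödel ¬ of 0 = 1 (operand is 0)
~~((((~r -> ((s -> r) -> ~(~s /\ q))) -> ~s) \/ r) /\ ((q -> (~p \/ q)) -> ~r)): Gödel ¬ of 1 = 0 (operand ≠ 0)
~~~((((~r -> ((s -> r) -> ~(~s /\ q))) -> ~s) \/ r) /\ ((q -> (~p \/ q)) -> ~r)): Gödel ¬ of 0 = 1 (operand is 0)
(~((s /\ s) -> s) -> ~~~((((~r -> ((s -> r) -> ~(~s /\ q))) -> ~s) \/ r) /\ ((q -> (~p \/ q)) -> ~r))): 0 ≤ 1, so result = 1

1.00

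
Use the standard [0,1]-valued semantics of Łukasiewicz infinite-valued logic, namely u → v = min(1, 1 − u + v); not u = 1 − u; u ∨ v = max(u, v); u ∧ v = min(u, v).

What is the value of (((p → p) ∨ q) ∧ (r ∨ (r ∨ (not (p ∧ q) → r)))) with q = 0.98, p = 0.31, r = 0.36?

(p → p): min(1, 1 − 0.31 + 0.31) = 1
((p → p) ∨ q) = max(1, 0.98) = 1
(p ∧ q) = min(0.31, 0.98) = 0.31
not (p ∧ q): Łukasiewicz ¬ gives 1 − 0.31 = 0.69
(not (p ∧ q) → r): min(1, 1 − 0.69 + 0.36) = 0.67
(r ∨ (not (p ∧ q) → r)) = max(0.36, 0.67) = 0.67
(r ∨ (r ∨ (not (p ∧ q) → r))) = max(0.36, 0.67) = 0.67
(((p → p) ∨ q) ∧ (r ∨ (r ∨ (not (p ∧ q) → r)))) = min(1, 0.67) = 0.67

0.67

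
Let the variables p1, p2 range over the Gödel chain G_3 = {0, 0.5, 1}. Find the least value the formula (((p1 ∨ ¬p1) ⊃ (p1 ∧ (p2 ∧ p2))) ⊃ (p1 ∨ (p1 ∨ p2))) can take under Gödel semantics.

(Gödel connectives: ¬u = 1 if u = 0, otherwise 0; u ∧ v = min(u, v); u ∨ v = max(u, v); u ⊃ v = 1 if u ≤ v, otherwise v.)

The minimum is attained at p1 = 0.5, p2 = 0.5:
  ¬p1: Gödel ¬ of 0.5 = 0 (operand ≠ 0)
  (p1 ∨ ¬p1) = max(0.5, 0) = 0.5
  (p2 ∧ p2) = min(0.5, 0.5) = 0.5
  (p1 ∧ (p2 ∧ p2)) = min(0.5, 0.5) = 0.5
  ((p1 ∨ ¬p1) ⊃ (p1 ∧ (p2 ∧ p2))): 0.5 ≤ 0.5, so result = 1
  (p1 ∨ p2) = max(0.5, 0.5) = 0.5
  (p1 ∨ (p1 ∨ p2)) = max(0.5, 0.5) = 0.5
  (((p1 ∨ ¬p1) ⊃ (p1 ∧ (p2 ∧ p2))) ⊃ (p1 ∨ (p1 ∨ p2))): 1 > 0.5, so result = 0.5
Checking all 9 assignments confirms none give a value below 0.50.

0.50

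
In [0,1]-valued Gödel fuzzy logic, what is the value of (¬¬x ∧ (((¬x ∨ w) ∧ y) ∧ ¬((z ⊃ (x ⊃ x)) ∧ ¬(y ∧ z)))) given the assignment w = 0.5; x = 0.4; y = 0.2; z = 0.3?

0.20

¬x: Gödel ¬ of 0.4 = 0 (operand ≠ 0)
¬¬x: Gödel ¬ of 0 = 1 (operand is 0)
¬x: Gödel ¬ of 0.4 = 0 (operand ≠ 0)
(¬x ∨ w) = max(0, 0.5) = 0.5
((¬x ∨ w) ∧ y) = min(0.5, 0.2) = 0.2
(x ⊃ x): 0.4 ≤ 0.4, so result = 1
(z ⊃ (x ⊃ x)): 0.3 ≤ 1, so result = 1
(y ∧ z) = min(0.2, 0.3) = 0.2
¬(y ∧ z): Gödel ¬ of 0.2 = 0 (operand ≠ 0)
((z ⊃ (x ⊃ x)) ∧ ¬(y ∧ z)) = min(1, 0) = 0
¬((z ⊃ (x ⊃ x)) ∧ ¬(y ∧ z)): Gödel ¬ of 0 = 1 (operand is 0)
(((¬x ∨ w) ∧ y) ∧ ¬((z ⊃ (x ⊃ x)) ∧ ¬(y ∧ z))) = min(0.2, 1) = 0.2
(¬¬x ∧ (((¬x ∨ w) ∧ y) ∧ ¬((z ⊃ (x ⊃ x)) ∧ ¬(y ∧ z)))) = min(1, 0.2) = 0.2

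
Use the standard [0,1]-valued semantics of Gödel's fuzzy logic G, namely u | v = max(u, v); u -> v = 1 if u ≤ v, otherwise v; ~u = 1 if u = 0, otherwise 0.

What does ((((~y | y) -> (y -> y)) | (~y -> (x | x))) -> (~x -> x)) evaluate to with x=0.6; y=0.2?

1.00

~y: Gödel ¬ of 0.2 = 0 (operand ≠ 0)
(~y | y) = max(0, 0.2) = 0.2
(y -> y): 0.2 ≤ 0.2, so result = 1
((~y | y) -> (y -> y)): 0.2 ≤ 1, so result = 1
~y: Gödel ¬ of 0.2 = 0 (operand ≠ 0)
(x | x) = max(0.6, 0.6) = 0.6
(~y -> (x | x)): 0 ≤ 0.6, so result = 1
(((~y | y) -> (y -> y)) | (~y -> (x | x))) = max(1, 1) = 1
~x: Gödel ¬ of 0.6 = 0 (operand ≠ 0)
(~x -> x): 0 ≤ 0.6, so result = 1
((((~y | y) -> (y -> y)) | (~y -> (x | x))) -> (~x -> x)): 1 ≤ 1, so result = 1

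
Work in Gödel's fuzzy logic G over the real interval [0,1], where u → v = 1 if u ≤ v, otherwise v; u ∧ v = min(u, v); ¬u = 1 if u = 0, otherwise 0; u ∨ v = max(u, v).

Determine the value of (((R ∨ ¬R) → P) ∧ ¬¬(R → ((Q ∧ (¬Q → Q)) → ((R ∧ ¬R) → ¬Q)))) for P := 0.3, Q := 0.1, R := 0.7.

0.30

¬R: Gödel ¬ of 0.7 = 0 (operand ≠ 0)
(R ∨ ¬R) = max(0.7, 0) = 0.7
((R ∨ ¬R) → P): 0.7 > 0.3, so result = 0.3
¬Q: Gödel ¬ of 0.1 = 0 (operand ≠ 0)
(¬Q → Q): 0 ≤ 0.1, so result = 1
(Q ∧ (¬Q → Q)) = min(0.1, 1) = 0.1
¬R: Gödel ¬ of 0.7 = 0 (operand ≠ 0)
(R ∧ ¬R) = min(0.7, 0) = 0
¬Q: Gödel ¬ of 0.1 = 0 (operand ≠ 0)
((R ∧ ¬R) → ¬Q): 0 ≤ 0, so result = 1
((Q ∧ (¬Q → Q)) → ((R ∧ ¬R) → ¬Q)): 0.1 ≤ 1, so result = 1
(R → ((Q ∧ (¬Q → Q)) → ((R ∧ ¬R) → ¬Q))): 0.7 ≤ 1, so result = 1
¬(R → ((Q ∧ (¬Q → Q)) → ((R ∧ ¬R) → ¬Q))): Gödel ¬ of 1 = 0 (operand ≠ 0)
¬¬(R → ((Q ∧ (¬Q → Q)) → ((R ∧ ¬R) → ¬Q))): Gödel ¬ of 0 = 1 (operand is 0)
(((R ∨ ¬R) → P) ∧ ¬¬(R → ((Q ∧ (¬Q → Q)) → ((R ∧ ¬R) → ¬Q)))) = min(0.3, 1) = 0.3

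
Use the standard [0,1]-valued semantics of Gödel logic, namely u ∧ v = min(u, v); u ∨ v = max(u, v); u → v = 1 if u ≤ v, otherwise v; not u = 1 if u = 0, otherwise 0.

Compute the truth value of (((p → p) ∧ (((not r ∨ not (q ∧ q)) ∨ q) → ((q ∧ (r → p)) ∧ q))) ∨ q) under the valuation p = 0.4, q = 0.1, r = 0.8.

(p → p): 0.4 ≤ 0.4, so result = 1
not r: Gödel ¬ of 0.8 = 0 (operand ≠ 0)
(q ∧ q) = min(0.1, 0.1) = 0.1
not (q ∧ q): Gödel ¬ of 0.1 = 0 (operand ≠ 0)
(not r ∨ not (q ∧ q)) = max(0, 0) = 0
((not r ∨ not (q ∧ q)) ∨ q) = max(0, 0.1) = 0.1
(r → p): 0.8 > 0.4, so result = 0.4
(q ∧ (r → p)) = min(0.1, 0.4) = 0.1
((q ∧ (r → p)) ∧ q) = min(0.1, 0.1) = 0.1
(((not r ∨ not (q ∧ q)) ∨ q) → ((q ∧ (r → p)) ∧ q)): 0.1 ≤ 0.1, so result = 1
((p → p) ∧ (((not r ∨ not (q ∧ q)) ∨ q) → ((q ∧ (r → p)) ∧ q))) = min(1, 1) = 1
(((p → p) ∧ (((not r ∨ not (q ∧ q)) ∨ q) → ((q ∧ (r → p)) ∧ q))) ∨ q) = max(1, 0.1) = 1

1.00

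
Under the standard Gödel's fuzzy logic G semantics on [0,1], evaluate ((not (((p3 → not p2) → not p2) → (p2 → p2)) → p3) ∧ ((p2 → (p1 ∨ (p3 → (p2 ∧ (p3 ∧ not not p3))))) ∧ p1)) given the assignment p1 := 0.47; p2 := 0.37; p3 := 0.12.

not p2: Gödel ¬ of 0.37 = 0 (operand ≠ 0)
(p3 → not p2): 0.12 > 0, so result = 0
not p2: Gödel ¬ of 0.37 = 0 (operand ≠ 0)
((p3 → not p2) → not p2): 0 ≤ 0, so result = 1
(p2 → p2): 0.37 ≤ 0.37, so result = 1
(((p3 → not p2) → not p2) → (p2 → p2)): 1 ≤ 1, so result = 1
not (((p3 → not p2) → not p2) → (p2 → p2)): Gödel ¬ of 1 = 0 (operand ≠ 0)
(not (((p3 → not p2) → not p2) → (p2 → p2)) → p3): 0 ≤ 0.12, so result = 1
not p3: Gödel ¬ of 0.12 = 0 (operand ≠ 0)
not not p3: Gödel ¬ of 0 = 1 (operand is 0)
(p3 ∧ not not p3) = min(0.12, 1) = 0.12
(p2 ∧ (p3 ∧ not not p3)) = min(0.37, 0.12) = 0.12
(p3 → (p2 ∧ (p3 ∧ not not p3))): 0.12 ≤ 0.12, so result = 1
(p1 ∨ (p3 → (p2 ∧ (p3 ∧ not not p3)))) = max(0.47, 1) = 1
(p2 → (p1 ∨ (p3 → (p2 ∧ (p3 ∧ not not p3))))): 0.37 ≤ 1, so result = 1
((p2 → (p1 ∨ (p3 → (p2 ∧ (p3 ∧ not not p3))))) ∧ p1) = min(1, 0.47) = 0.47
((not (((p3 → not p2) → not p2) → (p2 → p2)) → p3) ∧ ((p2 → (p1 ∨ (p3 → (p2 ∧ (p3 ∧ not not p3))))) ∧ p1)) = min(1, 0.47) = 0.47

0.47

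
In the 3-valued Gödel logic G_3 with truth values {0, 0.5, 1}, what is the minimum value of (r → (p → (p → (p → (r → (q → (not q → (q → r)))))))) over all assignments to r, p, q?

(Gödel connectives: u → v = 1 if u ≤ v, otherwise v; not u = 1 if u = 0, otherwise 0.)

1.00

Every assignment gives 1. For instance at r = 0, p = 0, q = 0:
  not q: Gödel ¬ of 0 = 1 (operand is 0)
  (q → r): 0 ≤ 0, so result = 1
  (not q → (q → r)): 1 ≤ 1, so result = 1
  (q → (not q → (q → r))): 0 ≤ 1, so result = 1
  (r → (q → (not q → (q → r)))): 0 ≤ 1, so result = 1
  (p → (r → (q → (not q → (q → r))))): 0 ≤ 1, so result = 1
  (p → (p → (r → (q → (not q → (q → r)))))): 0 ≤ 1, so result = 1
  (p → (p → (p → (r → (q → (not q → (q → r))))))): 0 ≤ 1, so result = 1
  (r → (p → (p → (p → (r → (q → (not q → (q → r)))))))): 0 ≤ 1, so result = 1
All 27 assignments give value 1 — the formula is a G_3-tautology.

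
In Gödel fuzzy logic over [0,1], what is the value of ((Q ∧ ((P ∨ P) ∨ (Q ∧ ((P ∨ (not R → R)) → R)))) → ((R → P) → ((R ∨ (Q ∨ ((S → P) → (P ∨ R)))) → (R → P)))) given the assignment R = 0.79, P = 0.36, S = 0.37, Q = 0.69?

(P ∨ P) = max(0.36, 0.36) = 0.36
not R: Gödel ¬ of 0.79 = 0 (operand ≠ 0)
(not R → R): 0 ≤ 0.79, so result = 1
(P ∨ (not R → R)) = max(0.36, 1) = 1
((P ∨ (not R → R)) → R): 1 > 0.79, so result = 0.79
(Q ∧ ((P ∨ (not R → R)) → R)) = min(0.69, 0.79) = 0.69
((P ∨ P) ∨ (Q ∧ ((P ∨ (not R → R)) → R))) = max(0.36, 0.69) = 0.69
(Q ∧ ((P ∨ P) ∨ (Q ∧ ((P ∨ (not R → R)) → R)))) = min(0.69, 0.69) = 0.69
(R → P): 0.79 > 0.36, so result = 0.36
(S → P): 0.37 > 0.36, so result = 0.36
(P ∨ R) = max(0.36, 0.79) = 0.79
((S → P) → (P ∨ R)): 0.36 ≤ 0.79, so result = 1
(Q ∨ ((S → P) → (P ∨ R))) = max(0.69, 1) = 1
(R ∨ (Q ∨ ((S → P) → (P ∨ R)))) = max(0.79, 1) = 1
(R → P): 0.79 > 0.36, so result = 0.36
((R ∨ (Q ∨ ((S → P) → (P ∨ R)))) → (R → P)): 1 > 0.36, so result = 0.36
((R → P) → ((R ∨ (Q ∨ ((S → P) → (P ∨ R)))) → (R → P))): 0.36 ≤ 0.36, so result = 1
((Q ∧ ((P ∨ P) ∨ (Q ∧ ((P ∨ (not R → R)) → R)))) → ((R → P) → ((R ∨ (Q ∨ ((S → P) → (P ∨ R)))) → (R → P)))): 0.69 ≤ 1, so result = 1

1.00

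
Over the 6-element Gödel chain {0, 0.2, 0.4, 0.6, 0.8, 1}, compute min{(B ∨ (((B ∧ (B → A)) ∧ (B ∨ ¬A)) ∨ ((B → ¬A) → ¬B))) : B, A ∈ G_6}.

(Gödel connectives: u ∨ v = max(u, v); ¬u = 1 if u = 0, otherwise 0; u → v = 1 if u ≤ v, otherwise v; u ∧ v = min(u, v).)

0.20

The minimum is attained at B = 0.2, A = 0:
  (B → A): 0.2 > 0, so result = 0
  (B ∧ (B → A)) = min(0.2, 0) = 0
  ¬A: Gödel ¬ of 0 = 1 (operand is 0)
  (B ∨ ¬A) = max(0.2, 1) = 1
  ((B ∧ (B → A)) ∧ (B ∨ ¬A)) = min(0, 1) = 0
  ¬A: Gödel ¬ of 0 = 1 (operand is 0)
  (B → ¬A): 0.2 ≤ 1, so result = 1
  ¬B: Gödel ¬ of 0.2 = 0 (operand ≠ 0)
  ((B → ¬A) → ¬B): 1 > 0, so result = 0
  (((B ∧ (B → A)) ∧ (B ∨ ¬A)) ∨ ((B → ¬A) → ¬B)) = max(0, 0) = 0
  (B ∨ (((B ∧ (B → A)) ∧ (B ∨ ¬A)) ∨ ((B → ¬A) → ¬B))) = max(0.2, 0) = 0.2
Checking all 36 assignments confirms none give a value below 0.20.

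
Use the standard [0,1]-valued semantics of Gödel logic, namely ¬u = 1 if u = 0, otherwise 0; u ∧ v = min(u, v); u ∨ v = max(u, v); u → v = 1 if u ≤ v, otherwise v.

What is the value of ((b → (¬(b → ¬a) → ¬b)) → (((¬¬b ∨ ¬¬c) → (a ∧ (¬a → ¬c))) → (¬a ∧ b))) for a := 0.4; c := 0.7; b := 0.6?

¬a: Gödel ¬ of 0.4 = 0 (operand ≠ 0)
(b → ¬a): 0.6 > 0, so result = 0
¬(b → ¬a): Gödel ¬ of 0 = 1 (operand is 0)
¬b: Gödel ¬ of 0.6 = 0 (operand ≠ 0)
(¬(b → ¬a) → ¬b): 1 > 0, so result = 0
(b → (¬(b → ¬a) → ¬b)): 0.6 > 0, so result = 0
¬b: Gödel ¬ of 0.6 = 0 (operand ≠ 0)
¬¬b: Gödel ¬ of 0 = 1 (operand is 0)
¬c: Gödel ¬ of 0.7 = 0 (operand ≠ 0)
¬¬c: Gödel ¬ of 0 = 1 (operand is 0)
(¬¬b ∨ ¬¬c) = max(1, 1) = 1
¬a: Gödel ¬ of 0.4 = 0 (operand ≠ 0)
¬c: Gödel ¬ of 0.7 = 0 (operand ≠ 0)
(¬a → ¬c): 0 ≤ 0, so result = 1
(a ∧ (¬a → ¬c)) = min(0.4, 1) = 0.4
((¬¬b ∨ ¬¬c) → (a ∧ (¬a → ¬c))): 1 > 0.4, so result = 0.4
¬a: Gödel ¬ of 0.4 = 0 (operand ≠ 0)
(¬a ∧ b) = min(0, 0.6) = 0
(((¬¬b ∨ ¬¬c) → (a ∧ (¬a → ¬c))) → (¬a ∧ b)): 0.4 > 0, so result = 0
((b → (¬(b → ¬a) → ¬b)) → (((¬¬b ∨ ¬¬c) → (a ∧ (¬a → ¬c))) → (¬a ∧ b))): 0 ≤ 0, so result = 1

1.00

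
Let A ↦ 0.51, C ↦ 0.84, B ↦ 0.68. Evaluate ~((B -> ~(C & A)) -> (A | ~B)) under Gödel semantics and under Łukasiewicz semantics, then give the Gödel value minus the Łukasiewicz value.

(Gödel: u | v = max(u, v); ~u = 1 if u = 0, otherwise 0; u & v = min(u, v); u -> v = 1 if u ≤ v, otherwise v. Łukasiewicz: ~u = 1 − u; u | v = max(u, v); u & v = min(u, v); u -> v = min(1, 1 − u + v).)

Gödel evaluation:
  (C & A) = min(0.84, 0.51) = 0.51
  ~(C & A): Gödel ¬ of 0.51 = 0 (operand ≠ 0)
  (B -> ~(C & A)): 0.68 > 0, so result = 0
  ~B: Gödel ¬ of 0.68 = 0 (operand ≠ 0)
  (A | ~B) = max(0.51, 0) = 0.51
  ((B -> ~(C & A)) -> (A | ~B)): 0 ≤ 0.51, so result = 1
  ~((B -> ~(C & A)) -> (A | ~B)): Gödel ¬ of 1 = 0 (operand ≠ 0)
  Gödel value = 0
Łukasiewicz evaluation:
  (C & A) = min(0.84, 0.51) = 0.51
  ~(C & A): Łukasiewicz ¬ gives 1 − 0.51 = 0.49
  (B -> ~(C & A)): min(1, 1 − 0.68 + 0.49) = 0.81
  ~B: Łukasiewicz ¬ gives 1 − 0.68 = 0.32
  (A | ~B) = max(0.51, 0.32) = 0.51
  ((B -> ~(C & A)) -> (A | ~B)): min(1, 1 − 0.81 + 0.51) = 0.7
  ~((B -> ~(C & A)) -> (A | ~B)): Łukasiewicz ¬ gives 1 − 0.7 = 0.3
  Łukasiewicz value = 0.3
Difference: 0 − 0.3 = -0.30

-0.30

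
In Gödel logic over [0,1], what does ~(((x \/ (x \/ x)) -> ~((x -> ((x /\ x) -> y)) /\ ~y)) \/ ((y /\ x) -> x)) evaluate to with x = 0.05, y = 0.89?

0.00

(x \/ x) = max(0.05, 0.05) = 0.05
(x \/ (x \/ x)) = max(0.05, 0.05) = 0.05
(x /\ x) = min(0.05, 0.05) = 0.05
((x /\ x) -> y): 0.05 ≤ 0.89, so result = 1
(x -> ((x /\ x) -> y)): 0.05 ≤ 1, so result = 1
~y: Gödel ¬ of 0.89 = 0 (operand ≠ 0)
((x -> ((x /\ x) -> y)) /\ ~y) = min(1, 0) = 0
~((x -> ((x /\ x) -> y)) /\ ~y): Gödel ¬ of 0 = 1 (operand is 0)
((x \/ (x \/ x)) -> ~((x -> ((x /\ x) -> y)) /\ ~y)): 0.05 ≤ 1, so result = 1
(y /\ x) = min(0.89, 0.05) = 0.05
((y /\ x) -> x): 0.05 ≤ 0.05, so result = 1
(((x \/ (x \/ x)) -> ~((x -> ((x /\ x) -> y)) /\ ~y)) \/ ((y /\ x) -> x)) = max(1, 1) = 1
~(((x \/ (x \/ x)) -> ~((x -> ((x /\ x) -> y)) /\ ~y)) \/ ((y /\ x) -> x)): Gödel ¬ of 1 = 0 (operand ≠ 0)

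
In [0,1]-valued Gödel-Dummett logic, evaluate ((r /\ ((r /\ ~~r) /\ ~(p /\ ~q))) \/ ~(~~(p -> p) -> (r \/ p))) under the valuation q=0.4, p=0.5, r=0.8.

0.80

~r: Gödel ¬ of 0.8 = 0 (operand ≠ 0)
~~r: Gödel ¬ of 0 = 1 (operand is 0)
(r /\ ~~r) = min(0.8, 1) = 0.8
~q: Gödel ¬ of 0.4 = 0 (operand ≠ 0)
(p /\ ~q) = min(0.5, 0) = 0
~(p /\ ~q): Gödel ¬ of 0 = 1 (operand is 0)
((r /\ ~~r) /\ ~(p /\ ~q)) = min(0.8, 1) = 0.8
(r /\ ((r /\ ~~r) /\ ~(p /\ ~q))) = min(0.8, 0.8) = 0.8
(p -> p): 0.5 ≤ 0.5, so result = 1
~(p -> p): Gödel ¬ of 1 = 0 (operand ≠ 0)
~~(p -> p): Gödel ¬ of 0 = 1 (operand is 0)
(r \/ p) = max(0.8, 0.5) = 0.8
(~~(p -> p) -> (r \/ p)): 1 > 0.8, so result = 0.8
~(~~(p -> p) -> (r \/ p)): Gödel ¬ of 0.8 = 0 (operand ≠ 0)
((r /\ ((r /\ ~~r) /\ ~(p /\ ~q))) \/ ~(~~(p -> p) -> (r \/ p))) = max(0.8, 0) = 0.8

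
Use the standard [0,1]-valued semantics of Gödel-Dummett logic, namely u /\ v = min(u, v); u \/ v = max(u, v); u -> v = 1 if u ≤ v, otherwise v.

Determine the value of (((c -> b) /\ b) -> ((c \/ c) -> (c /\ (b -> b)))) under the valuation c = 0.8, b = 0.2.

1.00

(c -> b): 0.8 > 0.2, so result = 0.2
((c -> b) /\ b) = min(0.2, 0.2) = 0.2
(c \/ c) = max(0.8, 0.8) = 0.8
(b -> b): 0.2 ≤ 0.2, so result = 1
(c /\ (b -> b)) = min(0.8, 1) = 0.8
((c \/ c) -> (c /\ (b -> b))): 0.8 ≤ 0.8, so result = 1
(((c -> b) /\ b) -> ((c \/ c) -> (c /\ (b -> b)))): 0.2 ≤ 1, so result = 1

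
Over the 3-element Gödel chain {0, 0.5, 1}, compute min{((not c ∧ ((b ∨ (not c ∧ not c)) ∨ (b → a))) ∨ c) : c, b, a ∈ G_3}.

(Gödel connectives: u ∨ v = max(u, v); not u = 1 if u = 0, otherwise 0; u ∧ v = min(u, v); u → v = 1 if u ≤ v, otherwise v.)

The minimum is attained at c = 0.5, b = 0, a = 0:
  not c: Gödel ¬ of 0.5 = 0 (operand ≠ 0)
  not c: Gödel ¬ of 0.5 = 0 (operand ≠ 0)
  not c: Gödel ¬ of 0.5 = 0 (operand ≠ 0)
  (not c ∧ not c) = min(0, 0) = 0
  (b ∨ (not c ∧ not c)) = max(0, 0) = 0
  (b → a): 0 ≤ 0, so result = 1
  ((b ∨ (not c ∧ not c)) ∨ (b → a)) = max(0, 1) = 1
  (not c ∧ ((b ∨ (not c ∧ not c)) ∨ (b → a))) = min(0, 1) = 0
  ((not c ∧ ((b ∨ (not c ∧ not c)) ∨ (b → a))) ∨ c) = max(0, 0.5) = 0.5
Checking all 27 assignments confirms none give a value below 0.50.

0.50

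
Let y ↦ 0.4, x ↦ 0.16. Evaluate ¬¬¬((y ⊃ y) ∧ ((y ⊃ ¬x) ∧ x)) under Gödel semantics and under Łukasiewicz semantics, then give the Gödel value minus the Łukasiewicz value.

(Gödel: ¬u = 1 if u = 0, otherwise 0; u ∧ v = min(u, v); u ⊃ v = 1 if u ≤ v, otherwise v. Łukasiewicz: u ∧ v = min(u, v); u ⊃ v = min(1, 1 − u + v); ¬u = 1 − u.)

0.16

Gödel evaluation:
  (y ⊃ y): 0.4 ≤ 0.4, so result = 1
  ¬x: Gödel ¬ of 0.16 = 0 (operand ≠ 0)
  (y ⊃ ¬x): 0.4 > 0, so result = 0
  ((y ⊃ ¬x) ∧ x) = min(0, 0.16) = 0
  ((y ⊃ y) ∧ ((y ⊃ ¬x) ∧ x)) = min(1, 0) = 0
  ¬((y ⊃ y) ∧ ((y ⊃ ¬x) ∧ x)): Gödel ¬ of 0 = 1 (operand is 0)
  ¬¬((y ⊃ y) ∧ ((y ⊃ ¬x) ∧ x)): Gödel ¬ of 1 = 0 (operand ≠ 0)
  ¬¬¬((y ⊃ y) ∧ ((y ⊃ ¬x) ∧ x)): Gödel ¬ of 0 = 1 (operand is 0)
  Gödel value = 1
Łukasiewicz evaluation:
  (y ⊃ y): min(1, 1 − 0.4 + 0.4) = 1
  ¬x: Łukasiewicz ¬ gives 1 − 0.16 = 0.84
  (y ⊃ ¬x): min(1, 1 − 0.4 + 0.84) = 1
  ((y ⊃ ¬x) ∧ x) = min(1, 0.16) = 0.16
  ((y ⊃ y) ∧ ((y ⊃ ¬x) ∧ x)) = min(1, 0.16) = 0.16
  ¬((y ⊃ y) ∧ ((y ⊃ ¬x) ∧ x)): Łukasiewicz ¬ gives 1 − 0.16 = 0.84
  ¬¬((y ⊃ y) ∧ ((y ⊃ ¬x) ∧ x)): Łukasiewicz ¬ gives 1 − 0.84 = 0.16
  ¬¬¬((y ⊃ y) ∧ ((y ⊃ ¬x) ∧ x)): Łukasiewicz ¬ gives 1 − 0.16 = 0.84
  Łukasiewicz value = 0.84
Difference: 1 − 0.84 = 0.16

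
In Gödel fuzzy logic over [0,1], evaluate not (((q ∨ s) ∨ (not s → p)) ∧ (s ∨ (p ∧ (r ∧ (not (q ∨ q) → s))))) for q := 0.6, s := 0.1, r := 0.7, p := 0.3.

(q ∨ s) = max(0.6, 0.1) = 0.6
not s: Gödel ¬ of 0.1 = 0 (operand ≠ 0)
(not s → p): 0 ≤ 0.3, so result = 1
((q ∨ s) ∨ (not s → p)) = max(0.6, 1) = 1
(q ∨ q) = max(0.6, 0.6) = 0.6
not (q ∨ q): Gödel ¬ of 0.6 = 0 (operand ≠ 0)
(not (q ∨ q) → s): 0 ≤ 0.1, so result = 1
(r ∧ (not (q ∨ q) → s)) = min(0.7, 1) = 0.7
(p ∧ (r ∧ (not (q ∨ q) → s))) = min(0.3, 0.7) = 0.3
(s ∨ (p ∧ (r ∧ (not (q ∨ q) → s)))) = max(0.1, 0.3) = 0.3
(((q ∨ s) ∨ (not s → p)) ∧ (s ∨ (p ∧ (r ∧ (not (q ∨ q) → s))))) = min(1, 0.3) = 0.3
not (((q ∨ s) ∨ (not s → p)) ∧ (s ∨ (p ∧ (r ∧ (not (q ∨ q) → s))))): Gödel ¬ of 0.3 = 0 (operand ≠ 0)

0.00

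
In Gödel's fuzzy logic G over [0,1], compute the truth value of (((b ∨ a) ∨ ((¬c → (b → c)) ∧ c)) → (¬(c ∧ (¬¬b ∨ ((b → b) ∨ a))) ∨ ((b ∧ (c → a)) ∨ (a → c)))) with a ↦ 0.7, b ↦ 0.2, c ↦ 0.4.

0.40

(b ∨ a) = max(0.2, 0.7) = 0.7
¬c: Gödel ¬ of 0.4 = 0 (operand ≠ 0)
(b → c): 0.2 ≤ 0.4, so result = 1
(¬c → (b → c)): 0 ≤ 1, so result = 1
((¬c → (b → c)) ∧ c) = min(1, 0.4) = 0.4
((b ∨ a) ∨ ((¬c → (b → c)) ∧ c)) = max(0.7, 0.4) = 0.7
¬b: Gödel ¬ of 0.2 = 0 (operand ≠ 0)
¬¬b: Gödel ¬ of 0 = 1 (operand is 0)
(b → b): 0.2 ≤ 0.2, so result = 1
((b → b) ∨ a) = max(1, 0.7) = 1
(¬¬b ∨ ((b → b) ∨ a)) = max(1, 1) = 1
(c ∧ (¬¬b ∨ ((b → b) ∨ a))) = min(0.4, 1) = 0.4
¬(c ∧ (¬¬b ∨ ((b → b) ∨ a))): Gödel ¬ of 0.4 = 0 (operand ≠ 0)
(c → a): 0.4 ≤ 0.7, so result = 1
(b ∧ (c → a)) = min(0.2, 1) = 0.2
(a → c): 0.7 > 0.4, so result = 0.4
((b ∧ (c → a)) ∨ (a → c)) = max(0.2, 0.4) = 0.4
(¬(c ∧ (¬¬b ∨ ((b → b) ∨ a))) ∨ ((b ∧ (c → a)) ∨ (a → c))) = max(0, 0.4) = 0.4
(((b ∨ a) ∨ ((¬c → (b → c)) ∧ c)) → (¬(c ∧ (¬¬b ∨ ((b → b) ∨ a))) ∨ ((b ∧ (c → a)) ∨ (a → c)))): 0.7 > 0.4, so result = 0.4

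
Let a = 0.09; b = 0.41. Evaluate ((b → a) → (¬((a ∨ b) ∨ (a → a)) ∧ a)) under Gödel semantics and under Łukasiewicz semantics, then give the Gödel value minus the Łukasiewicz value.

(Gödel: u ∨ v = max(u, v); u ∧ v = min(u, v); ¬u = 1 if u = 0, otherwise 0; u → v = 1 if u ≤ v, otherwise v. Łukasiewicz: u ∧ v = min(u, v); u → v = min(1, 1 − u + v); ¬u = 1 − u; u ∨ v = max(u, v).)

Gödel evaluation:
  (b → a): 0.41 > 0.09, so result = 0.09
  (a ∨ b) = max(0.09, 0.41) = 0.41
  (a → a): 0.09 ≤ 0.09, so result = 1
  ((a ∨ b) ∨ (a → a)) = max(0.41, 1) = 1
  ¬((a ∨ b) ∨ (a → a)): Gödel ¬ of 1 = 0 (operand ≠ 0)
  (¬((a ∨ b) ∨ (a → a)) ∧ a) = min(0, 0.09) = 0
  ((b → a) → (¬((a ∨ b) ∨ (a → a)) ∧ a)): 0.09 > 0, so result = 0
  Gödel value = 0
Łukasiewicz evaluation:
  (b → a): min(1, 1 − 0.41 + 0.09) = 0.68
  (a ∨ b) = max(0.09, 0.41) = 0.41
  (a → a): min(1, 1 − 0.09 + 0.09) = 1
  ((a ∨ b) ∨ (a → a)) = max(0.41, 1) = 1
  ¬((a ∨ b) ∨ (a → a)): Łukasiewicz ¬ gives 1 − 1 = 0
  (¬((a ∨ b) ∨ (a → a)) ∧ a) = min(0, 0.09) = 0
  ((b → a) → (¬((a ∨ b) ∨ (a → a)) ∧ a)): min(1, 1 − 0.68 + 0) = 0.32
  Łukasiewicz value = 0.32
Difference: 0 − 0.32 = -0.32

-0.32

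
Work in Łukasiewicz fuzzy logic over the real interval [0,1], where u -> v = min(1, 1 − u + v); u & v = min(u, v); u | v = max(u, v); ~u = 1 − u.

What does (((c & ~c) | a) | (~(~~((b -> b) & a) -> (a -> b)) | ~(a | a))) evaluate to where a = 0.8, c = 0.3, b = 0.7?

~c: Łukasiewicz ¬ gives 1 − 0.3 = 0.7
(c & ~c) = min(0.3, 0.7) = 0.3
((c & ~c) | a) = max(0.3, 0.8) = 0.8
(b -> b): min(1, 1 − 0.7 + 0.7) = 1
((b -> b) & a) = min(1, 0.8) = 0.8
~((b -> b) & a): Łukasiewicz ¬ gives 1 − 0.8 = 0.2
~~((b -> b) & a): Łukasiewicz ¬ gives 1 − 0.2 = 0.8
(a -> b): min(1, 1 − 0.8 + 0.7) = 0.9
(~~((b -> b) & a) -> (a -> b)): min(1, 1 − 0.8 + 0.9) = 1
~(~~((b -> b) & a) -> (a -> b)): Łukasiewicz ¬ gives 1 − 1 = 0
(a | a) = max(0.8, 0.8) = 0.8
~(a | a): Łukasiewicz ¬ gives 1 − 0.8 = 0.2
(~(~~((b -> b) & a) -> (a -> b)) | ~(a | a)) = max(0, 0.2) = 0.2
(((c & ~c) | a) | (~(~~((b -> b) & a) -> (a -> b)) | ~(a | a))) = max(0.8, 0.2) = 0.8

0.80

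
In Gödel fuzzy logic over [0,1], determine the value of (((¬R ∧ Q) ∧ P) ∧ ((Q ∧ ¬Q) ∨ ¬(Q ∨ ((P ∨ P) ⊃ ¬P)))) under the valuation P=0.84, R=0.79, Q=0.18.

¬R: Gödel ¬ of 0.79 = 0 (operand ≠ 0)
(¬R ∧ Q) = min(0, 0.18) = 0
((¬R ∧ Q) ∧ P) = min(0, 0.84) = 0
¬Q: Gödel ¬ of 0.18 = 0 (operand ≠ 0)
(Q ∧ ¬Q) = min(0.18, 0) = 0
(P ∨ P) = max(0.84, 0.84) = 0.84
¬P: Gödel ¬ of 0.84 = 0 (operand ≠ 0)
((P ∨ P) ⊃ ¬P): 0.84 > 0, so result = 0
(Q ∨ ((P ∨ P) ⊃ ¬P)) = max(0.18, 0) = 0.18
¬(Q ∨ ((P ∨ P) ⊃ ¬P)): Gödel ¬ of 0.18 = 0 (operand ≠ 0)
((Q ∧ ¬Q) ∨ ¬(Q ∨ ((P ∨ P) ⊃ ¬P))) = max(0, 0) = 0
(((¬R ∧ Q) ∧ P) ∧ ((Q ∧ ¬Q) ∨ ¬(Q ∨ ((P ∨ P) ⊃ ¬P)))) = min(0, 0) = 0

0.00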